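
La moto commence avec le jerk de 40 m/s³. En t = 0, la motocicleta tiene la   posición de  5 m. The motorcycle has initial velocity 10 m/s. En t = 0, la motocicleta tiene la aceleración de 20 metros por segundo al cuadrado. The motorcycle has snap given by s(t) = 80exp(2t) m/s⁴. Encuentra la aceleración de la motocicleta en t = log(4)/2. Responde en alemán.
Um dies zu lösen, müssen wir 2 Integrale unserer Gleichung für den Snap s(t) = 80·exp(2·t) finden. Die Stammfunktion von dem Snap, mit j(0) = 40, ergibt den Ruck: j(t) = 40·exp(2·t). Das Integral von dem Ruck, mit a(0) = 20, ergibt die Beschleunigung: a(t) = 20·exp(2·t). Mit a(t) = 20·exp(2·t) und Einsetzen von t = log(4)/2, finden wir a = 80.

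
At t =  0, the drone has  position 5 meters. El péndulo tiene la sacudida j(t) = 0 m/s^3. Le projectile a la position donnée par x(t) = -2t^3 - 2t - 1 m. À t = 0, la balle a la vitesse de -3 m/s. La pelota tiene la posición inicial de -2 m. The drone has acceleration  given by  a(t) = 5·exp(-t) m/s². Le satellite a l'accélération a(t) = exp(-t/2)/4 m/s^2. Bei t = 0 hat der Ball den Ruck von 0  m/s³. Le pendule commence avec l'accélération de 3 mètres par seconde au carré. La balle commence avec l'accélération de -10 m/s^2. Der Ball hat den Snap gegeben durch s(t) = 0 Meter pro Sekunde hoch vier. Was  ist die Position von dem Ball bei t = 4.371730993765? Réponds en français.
Nous devons trouver la primitive de notre équation du snap s(t) = 0 4 fois. En intégrant le snap et en utilisant la condition initiale j(0) = 0, nous obtenons j(t) = 0. En intégrant le jerk et en utilisant la condition initiale a(0) = -10, nous obtenons a(t) = -10. En intégrant l'accélération et en utilisant la condition initiale v(0) = -3, nous obtenons v(t) = -10·t - 3. En intégrant la vitesse et en utilisant la condition initiale x(0) = -2, nous obtenons x(t) = -5·t^2 - 3·t - 2. En utilisant x(t) = -5·t^2 - 3·t - 2 et en substituant t = 4.371730993765, nous trouvons x = -110.675352390523.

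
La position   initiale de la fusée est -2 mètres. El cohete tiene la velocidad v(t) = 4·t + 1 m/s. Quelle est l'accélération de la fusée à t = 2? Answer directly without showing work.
La réponse est 4.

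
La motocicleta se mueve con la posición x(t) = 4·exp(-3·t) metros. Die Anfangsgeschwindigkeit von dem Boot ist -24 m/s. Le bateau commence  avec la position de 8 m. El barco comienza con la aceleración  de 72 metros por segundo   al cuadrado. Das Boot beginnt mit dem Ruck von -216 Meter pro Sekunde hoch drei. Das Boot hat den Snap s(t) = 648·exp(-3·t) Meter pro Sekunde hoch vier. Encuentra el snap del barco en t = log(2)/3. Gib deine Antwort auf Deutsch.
Wir haben den Snap s(t) = 648·exp(-3·t). Durch Einsetzen von t = log(2)/3: s(log(2)/3) = 324.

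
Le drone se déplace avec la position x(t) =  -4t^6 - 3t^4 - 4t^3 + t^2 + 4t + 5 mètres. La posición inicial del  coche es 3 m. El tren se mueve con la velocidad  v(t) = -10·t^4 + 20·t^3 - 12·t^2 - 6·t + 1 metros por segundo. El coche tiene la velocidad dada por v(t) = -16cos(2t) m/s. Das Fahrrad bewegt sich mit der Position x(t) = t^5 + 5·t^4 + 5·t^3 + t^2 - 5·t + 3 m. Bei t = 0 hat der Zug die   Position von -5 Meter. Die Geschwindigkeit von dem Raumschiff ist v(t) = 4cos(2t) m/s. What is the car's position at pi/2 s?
To find the answer, we compute 1 antiderivative of v(t) = -16·cos(2·t). The integral of velocity, with x(0) = 3, gives position: x(t) = 3 - 8·sin(2·t). From the given position equation x(t) = 3 - 8·sin(2·t), we substitute t = pi/2 to get x = 3.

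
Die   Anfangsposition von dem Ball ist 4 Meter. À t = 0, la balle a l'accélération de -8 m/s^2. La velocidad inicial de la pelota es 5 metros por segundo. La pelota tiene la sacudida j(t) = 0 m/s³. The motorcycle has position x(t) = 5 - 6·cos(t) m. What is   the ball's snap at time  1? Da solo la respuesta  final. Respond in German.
Der Snap bei t = 1 ist s = 0.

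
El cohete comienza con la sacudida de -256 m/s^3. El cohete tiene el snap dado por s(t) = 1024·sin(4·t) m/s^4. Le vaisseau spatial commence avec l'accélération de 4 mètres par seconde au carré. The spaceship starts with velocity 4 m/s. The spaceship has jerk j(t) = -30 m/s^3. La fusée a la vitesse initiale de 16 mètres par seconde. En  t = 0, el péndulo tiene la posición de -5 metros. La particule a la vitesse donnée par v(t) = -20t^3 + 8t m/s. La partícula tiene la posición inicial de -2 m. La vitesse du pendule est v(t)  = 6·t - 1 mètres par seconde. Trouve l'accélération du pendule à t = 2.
En partant de la vitesse v(t) = 6·t - 1, nous prenons 1 dérivée. La dérivée de la vitesse donne l'accélération: a(t) = 6. De l'équation de l'accélération a(t) = 6, nous substituons t = 2 pour obtenir a = 6.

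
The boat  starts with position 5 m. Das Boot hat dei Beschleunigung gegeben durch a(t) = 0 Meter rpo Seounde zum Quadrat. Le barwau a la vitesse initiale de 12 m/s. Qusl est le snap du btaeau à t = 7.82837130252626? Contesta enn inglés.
To solve this, we need to take 2 derivatives of our acceleration equation a(t) = 0. Taking d/dt of a(t), we find j(t) = 0. The derivative of jerk gives snap: s(t) = 0. We have snap s(t) = 0. Substituting t = 7.82837130252626: s(7.82837130252626) = 0.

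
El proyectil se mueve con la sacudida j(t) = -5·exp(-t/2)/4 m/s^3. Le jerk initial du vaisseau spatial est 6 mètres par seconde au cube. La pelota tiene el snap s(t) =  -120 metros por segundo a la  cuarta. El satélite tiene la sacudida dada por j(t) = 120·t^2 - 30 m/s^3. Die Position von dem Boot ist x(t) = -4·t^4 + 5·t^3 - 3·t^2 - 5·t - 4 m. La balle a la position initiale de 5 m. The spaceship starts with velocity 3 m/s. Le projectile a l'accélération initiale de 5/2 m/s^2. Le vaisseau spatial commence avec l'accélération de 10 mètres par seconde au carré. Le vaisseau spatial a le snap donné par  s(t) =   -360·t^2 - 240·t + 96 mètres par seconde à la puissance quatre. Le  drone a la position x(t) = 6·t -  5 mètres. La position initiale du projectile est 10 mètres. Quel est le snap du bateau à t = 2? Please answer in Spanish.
Debemos derivar nuestra ecuación de la posición x(t) = -4·t^4 + 5·t^3 - 3·t^2 - 5·t - 4 4 veces. La derivada de la posición da la velocidad: v(t) = -16·t^3 + 15·t^2 - 6·t - 5. La derivada de la velocidad da la aceleración: a(t) = -48·t^2 + 30·t - 6. Derivando la aceleración, obtenemos la sacudida: j(t) = 30 - 96·t. La derivada de la sacudida da el snap: s(t) = -96. De la ecuación del snap s(t) = -96, sustituimos t = 2 para obtener s = -96.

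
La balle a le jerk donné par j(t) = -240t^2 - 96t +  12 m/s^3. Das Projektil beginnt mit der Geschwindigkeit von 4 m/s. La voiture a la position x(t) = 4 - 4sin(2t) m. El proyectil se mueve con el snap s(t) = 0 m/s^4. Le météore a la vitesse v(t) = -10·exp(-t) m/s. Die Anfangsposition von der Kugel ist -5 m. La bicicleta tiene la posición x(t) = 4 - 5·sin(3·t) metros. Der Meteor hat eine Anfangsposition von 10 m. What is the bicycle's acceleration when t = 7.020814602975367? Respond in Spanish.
Partiendo de la posición x(t) = 4 - 5·sin(3·t), tomamos 2 derivadas. Tomando d/dt de x(t), encontramos v(t) = -15·cos(3·t). La derivada de la velocidad da la aceleración: a(t) = 45·sin(3·t). De la ecuación de la aceleración a(t) = 45·sin(3·t), sustituimos t = 7.020814602975367 para obtener a = 36.0380220259559.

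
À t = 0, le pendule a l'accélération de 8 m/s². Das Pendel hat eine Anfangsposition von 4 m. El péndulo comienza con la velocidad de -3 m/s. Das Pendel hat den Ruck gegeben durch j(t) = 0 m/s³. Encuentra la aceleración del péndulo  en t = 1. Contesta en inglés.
We need to integrate our jerk equation j(t) = 0 1 time. Taking ∫j(t)dt and applying a(0) = 8, we find a(t) = 8. From the given acceleration equation a(t) = 8, we substitute t = 1 to get a = 8.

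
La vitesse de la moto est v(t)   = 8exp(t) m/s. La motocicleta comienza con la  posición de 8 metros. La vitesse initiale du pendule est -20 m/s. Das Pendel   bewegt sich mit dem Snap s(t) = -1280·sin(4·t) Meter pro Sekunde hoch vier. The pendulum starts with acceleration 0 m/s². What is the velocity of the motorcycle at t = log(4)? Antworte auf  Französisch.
Nous avons la vitesse v(t) = 8·exp(t). En substituant t = log(4): v(log(4)) = 32.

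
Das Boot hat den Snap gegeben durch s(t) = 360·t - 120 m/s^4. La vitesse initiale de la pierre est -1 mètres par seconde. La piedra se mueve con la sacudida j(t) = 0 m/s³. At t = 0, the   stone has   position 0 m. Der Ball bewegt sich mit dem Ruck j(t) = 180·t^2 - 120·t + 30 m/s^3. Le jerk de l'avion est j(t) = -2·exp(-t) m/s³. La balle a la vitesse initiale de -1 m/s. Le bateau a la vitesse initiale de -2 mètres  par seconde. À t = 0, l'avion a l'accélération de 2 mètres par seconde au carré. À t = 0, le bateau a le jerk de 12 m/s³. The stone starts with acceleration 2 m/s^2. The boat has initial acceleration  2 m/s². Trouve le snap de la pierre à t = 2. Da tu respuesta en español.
Para resolver esto, necesitamos tomar 1 derivada de nuestra ecuación de la sacudida j(t) = 0. Tomando d/dt de j(t), encontramos s(t) = 0. Tenemos el snap s(t) = 0. Sustituyendo t = 2: s(2) = 0.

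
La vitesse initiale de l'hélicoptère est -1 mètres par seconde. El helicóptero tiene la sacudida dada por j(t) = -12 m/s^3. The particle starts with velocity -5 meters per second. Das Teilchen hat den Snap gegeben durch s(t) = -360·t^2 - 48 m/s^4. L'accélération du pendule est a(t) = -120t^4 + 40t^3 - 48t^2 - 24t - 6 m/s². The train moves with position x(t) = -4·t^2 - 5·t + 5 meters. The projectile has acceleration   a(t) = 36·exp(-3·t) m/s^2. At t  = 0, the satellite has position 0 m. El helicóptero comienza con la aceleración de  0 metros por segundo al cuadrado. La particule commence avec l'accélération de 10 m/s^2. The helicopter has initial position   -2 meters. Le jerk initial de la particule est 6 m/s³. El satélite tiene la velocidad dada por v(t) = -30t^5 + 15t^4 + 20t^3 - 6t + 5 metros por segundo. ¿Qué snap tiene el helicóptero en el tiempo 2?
Debemos derivar nuestra ecuación de la sacudida j(t) = -12 1 vez. Derivando la sacudida, obtenemos el snap: s(t) = 0. De la ecuación del snap s(t) = 0, sustituimos t = 2 para obtener s = 0.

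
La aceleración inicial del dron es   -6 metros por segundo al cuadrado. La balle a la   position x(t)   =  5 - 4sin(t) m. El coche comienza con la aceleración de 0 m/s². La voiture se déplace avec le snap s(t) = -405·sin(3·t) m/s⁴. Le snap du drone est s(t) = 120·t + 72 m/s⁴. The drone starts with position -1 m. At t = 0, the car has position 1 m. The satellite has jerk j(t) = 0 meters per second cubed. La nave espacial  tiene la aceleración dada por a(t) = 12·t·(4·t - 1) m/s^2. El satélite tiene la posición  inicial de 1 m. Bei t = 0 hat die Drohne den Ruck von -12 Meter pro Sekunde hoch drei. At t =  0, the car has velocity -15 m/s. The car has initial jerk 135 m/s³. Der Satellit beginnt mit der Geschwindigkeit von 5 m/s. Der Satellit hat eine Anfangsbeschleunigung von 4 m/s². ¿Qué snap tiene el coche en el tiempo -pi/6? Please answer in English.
We have snap s(t) = -405·sin(3·t). Substituting t = -pi/6: s(-pi/6) = 405.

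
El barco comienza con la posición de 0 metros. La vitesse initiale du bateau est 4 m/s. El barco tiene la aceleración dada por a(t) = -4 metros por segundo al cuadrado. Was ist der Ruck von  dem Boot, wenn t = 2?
Ausgehend von der Beschleunigung a(t) = -4, nehmen wir 1 Ableitung. Die Ableitung von der Beschleunigung ergibt den Ruck: j(t) = 0. Aus der Gleichung für den Ruck j(t) = 0, setzen wir t = 2 ein und erhalten j = 0.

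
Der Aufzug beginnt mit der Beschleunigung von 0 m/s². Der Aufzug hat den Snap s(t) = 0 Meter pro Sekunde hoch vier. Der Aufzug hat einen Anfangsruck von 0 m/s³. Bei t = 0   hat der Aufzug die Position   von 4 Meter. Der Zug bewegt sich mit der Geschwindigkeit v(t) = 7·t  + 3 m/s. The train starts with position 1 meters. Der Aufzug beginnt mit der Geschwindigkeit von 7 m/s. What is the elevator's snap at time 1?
From the given snap equation s(t) = 0, we substitute t = 1 to get s = 0.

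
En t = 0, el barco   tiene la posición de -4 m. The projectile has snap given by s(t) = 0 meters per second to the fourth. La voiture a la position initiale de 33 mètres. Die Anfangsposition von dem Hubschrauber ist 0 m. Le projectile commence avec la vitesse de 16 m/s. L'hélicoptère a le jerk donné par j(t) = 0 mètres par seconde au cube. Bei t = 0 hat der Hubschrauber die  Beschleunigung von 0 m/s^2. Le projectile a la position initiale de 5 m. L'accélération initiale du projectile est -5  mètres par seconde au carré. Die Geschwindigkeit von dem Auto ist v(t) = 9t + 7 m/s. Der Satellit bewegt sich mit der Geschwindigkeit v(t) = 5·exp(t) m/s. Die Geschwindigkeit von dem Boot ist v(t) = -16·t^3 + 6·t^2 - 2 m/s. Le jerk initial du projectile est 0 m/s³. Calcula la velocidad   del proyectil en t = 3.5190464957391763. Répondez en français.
Nous devons intégrer notre équation du snap s(t) = 0 3 fois. En prenant ∫s(t)dt et en appliquant j(0) = 0, nous trouvons j(t) = 0. En intégrant le jerk et en utilisant la condition initiale a(0) = -5, nous obtenons a(t) = -5. L'intégrale de l'accélération, avec v(0) = 16, donne la vitesse: v(t) = 16 - 5·t. Nous avons la vitesse v(t) = 16 - 5·t. En substituant t = 3.5190464957391763: v(3.5190464957391763) = -1.59523247869588.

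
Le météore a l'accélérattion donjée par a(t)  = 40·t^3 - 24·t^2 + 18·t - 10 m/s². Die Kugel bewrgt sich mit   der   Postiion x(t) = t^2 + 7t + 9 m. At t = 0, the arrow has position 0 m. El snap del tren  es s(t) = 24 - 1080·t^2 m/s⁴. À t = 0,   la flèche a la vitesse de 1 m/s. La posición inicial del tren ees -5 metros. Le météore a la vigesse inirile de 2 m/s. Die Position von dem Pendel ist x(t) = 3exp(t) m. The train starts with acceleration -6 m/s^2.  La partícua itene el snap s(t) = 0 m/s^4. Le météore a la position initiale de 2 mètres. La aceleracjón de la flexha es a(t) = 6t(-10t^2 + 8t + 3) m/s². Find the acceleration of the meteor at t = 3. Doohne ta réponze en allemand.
Aus der Gleichung für die Beschleunigung a(t) = 40·t^3 - 24·t^2 + 18·t - 10, setzen wir t = 3 ein und erhalten a = 908.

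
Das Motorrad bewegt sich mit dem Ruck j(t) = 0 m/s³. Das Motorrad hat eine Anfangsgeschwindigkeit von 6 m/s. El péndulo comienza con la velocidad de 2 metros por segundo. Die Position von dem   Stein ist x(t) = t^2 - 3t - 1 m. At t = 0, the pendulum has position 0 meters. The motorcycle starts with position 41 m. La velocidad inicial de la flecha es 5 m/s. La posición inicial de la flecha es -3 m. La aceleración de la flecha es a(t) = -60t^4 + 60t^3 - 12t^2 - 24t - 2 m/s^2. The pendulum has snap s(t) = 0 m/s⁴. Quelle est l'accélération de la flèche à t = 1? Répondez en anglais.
Using a(t) = -60·t^4 + 60·t^3 - 12·t^2 - 24·t - 2 and substituting t = 1, we find a = -38.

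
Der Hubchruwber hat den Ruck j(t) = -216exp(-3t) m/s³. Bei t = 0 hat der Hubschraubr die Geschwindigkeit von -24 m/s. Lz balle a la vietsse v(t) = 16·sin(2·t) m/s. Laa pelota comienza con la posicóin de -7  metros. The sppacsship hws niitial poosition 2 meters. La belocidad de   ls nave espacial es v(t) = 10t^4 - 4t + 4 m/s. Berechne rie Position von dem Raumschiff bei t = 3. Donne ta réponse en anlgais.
To solve this, we need to take 1 antiderivative of our velocity equation v(t) = 10·t^4 - 4·t + 4. The antiderivative of velocity, with x(0) = 2, gives position: x(t) = 2·t^5 - 2·t^2 + 4·t + 2. We have position x(t) = 2·t^5 - 2·t^2 + 4·t + 2. Substituting t = 3: x(3) = 482.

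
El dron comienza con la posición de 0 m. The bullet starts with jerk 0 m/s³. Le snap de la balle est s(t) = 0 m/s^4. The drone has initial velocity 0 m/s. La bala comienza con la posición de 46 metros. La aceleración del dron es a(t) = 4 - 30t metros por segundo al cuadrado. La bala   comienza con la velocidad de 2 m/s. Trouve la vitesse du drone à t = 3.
En partant de l'accélération a(t) = 4 - 30·t, nous prenons 1 primitive. La primitive de l'accélération, avec v(0) = 0, donne la vitesse: v(t) = t·(4 - 15·t). De l'équation de la vitesse v(t) = t·(4 - 15·t), nous substituons t = 3 pour obtenir v = -123.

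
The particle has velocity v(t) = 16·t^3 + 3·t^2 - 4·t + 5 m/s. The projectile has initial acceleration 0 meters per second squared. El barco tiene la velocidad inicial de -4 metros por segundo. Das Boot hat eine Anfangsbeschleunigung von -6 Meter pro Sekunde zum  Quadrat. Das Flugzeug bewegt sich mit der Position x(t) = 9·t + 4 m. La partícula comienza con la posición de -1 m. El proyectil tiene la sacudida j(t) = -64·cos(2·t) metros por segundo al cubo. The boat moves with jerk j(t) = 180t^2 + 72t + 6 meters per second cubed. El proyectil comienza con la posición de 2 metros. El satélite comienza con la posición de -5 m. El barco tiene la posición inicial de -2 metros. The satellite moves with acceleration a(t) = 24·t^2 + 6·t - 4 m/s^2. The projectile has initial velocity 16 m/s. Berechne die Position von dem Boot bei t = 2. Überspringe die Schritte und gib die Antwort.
x(2) = 130.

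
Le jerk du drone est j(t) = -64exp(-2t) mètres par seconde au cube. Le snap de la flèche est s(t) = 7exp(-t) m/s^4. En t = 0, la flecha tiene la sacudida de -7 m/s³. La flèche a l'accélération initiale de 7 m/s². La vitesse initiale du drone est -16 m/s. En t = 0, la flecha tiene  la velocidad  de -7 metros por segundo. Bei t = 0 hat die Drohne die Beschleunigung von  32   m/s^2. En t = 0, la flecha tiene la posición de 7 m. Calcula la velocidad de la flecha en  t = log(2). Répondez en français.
Nous devons intégrer notre équation du snap s(t) = 7·exp(-t) 3 fois. En prenant ∫s(t)dt et en appliquant j(0) = -7, nous trouvons j(t) = -7·exp(-t). L'intégrale du jerk est l'accélération. En utilisant a(0) = 7, nous obtenons a(t) = 7·exp(-t). La primitive de l'accélération est la vitesse. En utilisant v(0) = -7, nous obtenons v(t) = -7·exp(-t). Nous avons la vitesse v(t) = -7·exp(-t). En substituant t = log(2): v(log(2)) = -7/2.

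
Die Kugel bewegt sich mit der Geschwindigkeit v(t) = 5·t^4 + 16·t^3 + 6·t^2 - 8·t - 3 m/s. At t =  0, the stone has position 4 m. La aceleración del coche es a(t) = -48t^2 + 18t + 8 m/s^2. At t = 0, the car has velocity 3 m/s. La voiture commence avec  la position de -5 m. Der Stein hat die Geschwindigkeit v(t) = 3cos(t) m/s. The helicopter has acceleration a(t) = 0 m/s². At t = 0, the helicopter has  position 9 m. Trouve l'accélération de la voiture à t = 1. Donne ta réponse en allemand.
Aus der Gleichung für die Beschleunigung a(t) = -48·t^2 + 18·t + 8, setzen wir t = 1 ein und erhalten a = -22.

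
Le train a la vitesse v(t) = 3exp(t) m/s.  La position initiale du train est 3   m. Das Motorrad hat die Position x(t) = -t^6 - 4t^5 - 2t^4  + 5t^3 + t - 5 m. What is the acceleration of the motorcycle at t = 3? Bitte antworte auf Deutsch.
Wir müssen unsere Gleichung für die Position x(t) = -t^6 - 4·t^5 - 2·t^4 + 5·t^3 + t - 5 2-mal ableiten. Mit d/dt von x(t) finden wir v(t) = -6·t^5 - 20·t^4 - 8·t^3 + 15·t^2 + 1. Mit d/dt von v(t) finden wir a(t) = -30·t^4 - 80·t^3 - 24·t^2 + 30·t. Aus der Gleichung für die Beschleunigung a(t) = -30·t^4 - 80·t^3 - 24·t^2 + 30·t, setzen wir t = 3 ein und erhalten a = -4716.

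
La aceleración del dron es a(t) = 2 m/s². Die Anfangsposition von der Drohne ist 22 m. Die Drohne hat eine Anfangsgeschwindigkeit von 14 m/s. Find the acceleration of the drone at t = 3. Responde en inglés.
We have acceleration a(t) = 2. Substituting t = 3: a(3) = 2.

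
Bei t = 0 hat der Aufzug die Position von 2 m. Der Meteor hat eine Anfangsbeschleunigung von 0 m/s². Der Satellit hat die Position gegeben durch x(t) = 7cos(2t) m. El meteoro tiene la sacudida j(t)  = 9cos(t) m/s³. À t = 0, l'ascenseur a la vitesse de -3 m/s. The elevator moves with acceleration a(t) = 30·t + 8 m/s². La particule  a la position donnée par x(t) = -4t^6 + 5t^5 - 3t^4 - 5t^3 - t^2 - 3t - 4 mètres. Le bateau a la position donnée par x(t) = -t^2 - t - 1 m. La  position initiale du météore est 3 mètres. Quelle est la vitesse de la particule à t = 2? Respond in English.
Starting from position x(t) = -4·t^6 + 5·t^5 - 3·t^4 - 5·t^3 - t^2 - 3·t - 4, we take 1 derivative. Taking d/dt of x(t), we find v(t) = -24·t^5 + 25·t^4 - 12·t^3 - 15·t^2 - 2·t - 3. We have velocity v(t) = -24·t^5 + 25·t^4 - 12·t^3 - 15·t^2 - 2·t - 3. Substituting t = 2: v(2) = -531.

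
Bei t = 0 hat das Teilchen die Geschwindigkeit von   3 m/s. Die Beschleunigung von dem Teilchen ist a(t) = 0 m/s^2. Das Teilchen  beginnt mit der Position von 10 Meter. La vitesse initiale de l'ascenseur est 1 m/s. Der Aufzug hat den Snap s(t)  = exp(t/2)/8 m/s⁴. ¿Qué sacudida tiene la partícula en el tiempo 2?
Para resolver esto, necesitamos tomar 1 derivada de nuestra ecuación de la aceleración a(t) = 0. Tomando d/dt de a(t), encontramos j(t) = 0. Tenemos la sacudida j(t) = 0. Sustituyendo t = 2: j(2) = 0.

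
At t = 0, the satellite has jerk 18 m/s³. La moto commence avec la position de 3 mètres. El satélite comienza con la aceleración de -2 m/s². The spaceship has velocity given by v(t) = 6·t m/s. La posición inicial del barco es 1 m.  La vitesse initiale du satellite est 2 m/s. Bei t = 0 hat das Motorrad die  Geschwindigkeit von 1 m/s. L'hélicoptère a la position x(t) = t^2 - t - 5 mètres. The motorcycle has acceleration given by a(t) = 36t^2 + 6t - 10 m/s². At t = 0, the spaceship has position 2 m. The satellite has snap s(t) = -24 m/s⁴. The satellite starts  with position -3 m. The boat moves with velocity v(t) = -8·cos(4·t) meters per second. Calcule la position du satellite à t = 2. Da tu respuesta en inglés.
To find the answer, we compute 4 integrals of s(t) = -24. The antiderivative of snap, with j(0) = 18, gives jerk: j(t) = 18 - 24·t. Integrating jerk and using the initial condition a(0) = -2, we get a(t) = -12·t^2 + 18·t - 2. The antiderivative of acceleration is velocity. Using v(0) = 2, we get v(t) = -4·t^3 + 9·t^2 - 2·t + 2. Taking ∫v(t)dt and applying x(0) = -3, we find x(t) = -t^4 + 3·t^3 - t^2 + 2·t - 3. From the given position equation x(t) = -t^4 + 3·t^3 - t^2 + 2·t - 3, we substitute t = 2 to get x = 5.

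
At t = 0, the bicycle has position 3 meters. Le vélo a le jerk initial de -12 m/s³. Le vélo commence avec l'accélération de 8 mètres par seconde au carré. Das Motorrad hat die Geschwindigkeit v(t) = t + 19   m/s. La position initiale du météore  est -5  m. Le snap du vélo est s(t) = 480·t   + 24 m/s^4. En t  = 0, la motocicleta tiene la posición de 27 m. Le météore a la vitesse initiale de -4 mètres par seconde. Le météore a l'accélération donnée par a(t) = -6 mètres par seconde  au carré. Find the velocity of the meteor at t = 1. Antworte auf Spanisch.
Debemos encontrar la integral de nuestra ecuación de la aceleración a(t) = -6 1 vez. Tomando ∫a(t)dt y aplicando v(0) = -4, encontramos v(t) = -6·t - 4. Tenemos la velocidad v(t) = -6·t - 4. Sustituyendo t = 1: v(1) = -10.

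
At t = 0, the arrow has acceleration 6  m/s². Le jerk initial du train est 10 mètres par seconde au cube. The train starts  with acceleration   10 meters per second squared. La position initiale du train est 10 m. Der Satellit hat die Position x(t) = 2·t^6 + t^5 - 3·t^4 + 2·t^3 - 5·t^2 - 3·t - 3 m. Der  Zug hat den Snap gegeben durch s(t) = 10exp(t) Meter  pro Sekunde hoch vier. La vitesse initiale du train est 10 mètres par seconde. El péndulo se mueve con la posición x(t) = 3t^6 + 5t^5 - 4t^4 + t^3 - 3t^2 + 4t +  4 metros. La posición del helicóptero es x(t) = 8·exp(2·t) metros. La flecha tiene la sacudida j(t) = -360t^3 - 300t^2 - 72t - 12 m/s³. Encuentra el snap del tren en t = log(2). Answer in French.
Nous avons le snap s(t) = 10·exp(t). En substituant t = log(2): s(log(2)) = 20.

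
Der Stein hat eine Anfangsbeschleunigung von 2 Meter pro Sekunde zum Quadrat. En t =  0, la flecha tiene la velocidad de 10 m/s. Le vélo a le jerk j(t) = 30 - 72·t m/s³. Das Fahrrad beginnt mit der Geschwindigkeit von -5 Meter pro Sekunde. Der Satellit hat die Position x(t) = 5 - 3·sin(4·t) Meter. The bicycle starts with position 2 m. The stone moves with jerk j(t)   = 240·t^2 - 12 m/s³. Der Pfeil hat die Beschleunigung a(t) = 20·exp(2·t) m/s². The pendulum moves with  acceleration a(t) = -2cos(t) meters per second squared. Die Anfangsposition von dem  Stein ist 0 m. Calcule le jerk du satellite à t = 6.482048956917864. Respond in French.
Nous devons dériver notre équation de la position x(t) = 5 - 3·sin(4·t) 3 fois. En prenant d/dt de x(t), nous trouvons v(t) = -12·cos(4·t). En dérivant la vitesse, nous obtenons l'accélération: a(t) = 48·sin(4·t). La dérivée de l'accélération donne le jerk: j(t) = 192·cos(4·t). En utilisant j(t) = 192·cos(4·t) et en substituant t = 6.482048956917864, nous trouvons j = 134.392353032497.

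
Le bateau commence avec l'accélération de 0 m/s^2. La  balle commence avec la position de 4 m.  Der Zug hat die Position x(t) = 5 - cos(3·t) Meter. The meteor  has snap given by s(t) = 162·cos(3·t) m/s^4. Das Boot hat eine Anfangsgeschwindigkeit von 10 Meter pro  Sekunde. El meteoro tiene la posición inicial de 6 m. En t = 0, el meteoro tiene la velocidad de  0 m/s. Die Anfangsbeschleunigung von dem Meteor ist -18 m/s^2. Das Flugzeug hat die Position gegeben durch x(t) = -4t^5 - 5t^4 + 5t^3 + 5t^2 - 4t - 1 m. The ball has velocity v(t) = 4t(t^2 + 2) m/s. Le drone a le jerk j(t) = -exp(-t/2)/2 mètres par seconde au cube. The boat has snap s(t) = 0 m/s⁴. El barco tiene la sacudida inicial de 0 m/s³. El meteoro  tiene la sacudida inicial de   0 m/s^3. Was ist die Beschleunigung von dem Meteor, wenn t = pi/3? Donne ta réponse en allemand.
Ausgehend von dem Snap s(t) = 162·cos(3·t), nehmen wir 2 Stammfunktionen. Mit ∫s(t)dt und Anwendung von j(0) = 0, finden wir j(t) = 54·sin(3·t). Durch Integration von dem Ruck und Verwendung der Anfangsbedingung a(0) = -18, erhalten wir a(t) = -18·cos(3·t). Aus der Gleichung für die Beschleunigung a(t) = -18·cos(3·t), setzen wir t = pi/3 ein und erhalten a = 18.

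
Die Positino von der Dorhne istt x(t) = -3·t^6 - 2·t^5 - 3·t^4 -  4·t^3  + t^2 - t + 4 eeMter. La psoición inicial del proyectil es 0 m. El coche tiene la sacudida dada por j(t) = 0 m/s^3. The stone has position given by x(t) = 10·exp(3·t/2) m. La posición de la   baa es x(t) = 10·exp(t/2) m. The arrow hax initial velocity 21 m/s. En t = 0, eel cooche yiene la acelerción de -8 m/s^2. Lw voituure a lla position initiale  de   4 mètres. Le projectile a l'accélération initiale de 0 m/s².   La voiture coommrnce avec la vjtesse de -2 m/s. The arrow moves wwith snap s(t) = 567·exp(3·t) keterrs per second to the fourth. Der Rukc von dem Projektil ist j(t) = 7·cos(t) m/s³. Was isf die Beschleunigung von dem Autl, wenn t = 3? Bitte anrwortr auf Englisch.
We must find the antiderivative of our jerk equation j(t) = 0 1 time. The antiderivative of jerk, with a(0) = -8, gives acceleration: a(t) = -8. We have acceleration a(t) = -8. Substituting t = 3: a(3) = -8.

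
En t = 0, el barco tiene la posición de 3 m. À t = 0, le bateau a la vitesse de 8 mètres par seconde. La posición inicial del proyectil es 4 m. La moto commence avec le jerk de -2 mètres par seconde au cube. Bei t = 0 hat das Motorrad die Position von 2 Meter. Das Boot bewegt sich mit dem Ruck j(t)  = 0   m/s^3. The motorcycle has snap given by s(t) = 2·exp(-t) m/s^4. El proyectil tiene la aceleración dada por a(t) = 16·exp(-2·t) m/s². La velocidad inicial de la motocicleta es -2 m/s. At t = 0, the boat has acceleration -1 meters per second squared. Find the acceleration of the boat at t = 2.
We need to integrate our jerk equation j(t) = 0 1 time. The integral of jerk, with a(0) = -1, gives acceleration: a(t) = -1. We have acceleration a(t) = -1. Substituting t = 2: a(2) = -1.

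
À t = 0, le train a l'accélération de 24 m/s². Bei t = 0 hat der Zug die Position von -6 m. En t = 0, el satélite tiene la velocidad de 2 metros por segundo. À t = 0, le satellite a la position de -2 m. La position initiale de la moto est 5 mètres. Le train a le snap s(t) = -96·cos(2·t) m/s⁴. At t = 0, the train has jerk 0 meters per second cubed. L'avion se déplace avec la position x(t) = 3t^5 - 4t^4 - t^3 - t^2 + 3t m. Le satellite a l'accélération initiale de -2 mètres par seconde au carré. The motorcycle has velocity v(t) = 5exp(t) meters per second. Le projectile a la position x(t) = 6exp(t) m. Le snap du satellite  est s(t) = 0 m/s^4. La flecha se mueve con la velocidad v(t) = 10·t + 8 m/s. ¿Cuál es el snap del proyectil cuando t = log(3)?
Para resolver esto, necesitamos tomar 4 derivadas de nuestra ecuación de la posición x(t) = 6·exp(t). Tomando d/dt de x(t), encontramos v(t) = 6·exp(t). Tomando d/dt de v(t), encontramos a(t) = 6·exp(t). Tomando d/dt de a(t), encontramos j(t) = 6·exp(t). Tomando d/dt de j(t), encontramos s(t) = 6·exp(t). De la ecuación del snap s(t) = 6·exp(t), sustituimos t = log(3) para obtener s = 18.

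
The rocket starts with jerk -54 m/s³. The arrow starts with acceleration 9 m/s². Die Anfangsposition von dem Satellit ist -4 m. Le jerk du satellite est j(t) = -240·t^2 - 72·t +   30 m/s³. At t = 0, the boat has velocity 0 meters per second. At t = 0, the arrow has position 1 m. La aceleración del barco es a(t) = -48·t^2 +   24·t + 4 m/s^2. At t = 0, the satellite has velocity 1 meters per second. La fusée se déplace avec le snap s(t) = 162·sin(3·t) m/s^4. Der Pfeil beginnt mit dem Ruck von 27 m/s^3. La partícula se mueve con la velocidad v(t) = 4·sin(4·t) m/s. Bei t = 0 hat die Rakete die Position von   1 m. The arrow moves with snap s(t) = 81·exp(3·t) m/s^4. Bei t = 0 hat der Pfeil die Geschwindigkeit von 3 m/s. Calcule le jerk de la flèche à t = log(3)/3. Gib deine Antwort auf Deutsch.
Wir müssen das Integral unserer Gleichung für den Snap s(t) = 81·exp(3·t) 1-mal finden. Durch Integration von dem Snap und Verwendung der Anfangsbedingung j(0) = 27, erhalten wir j(t) = 27·exp(3·t). Aus der Gleichung für den Ruck j(t) = 27·exp(3·t), setzen wir t = log(3)/3 ein und erhalten j = 81.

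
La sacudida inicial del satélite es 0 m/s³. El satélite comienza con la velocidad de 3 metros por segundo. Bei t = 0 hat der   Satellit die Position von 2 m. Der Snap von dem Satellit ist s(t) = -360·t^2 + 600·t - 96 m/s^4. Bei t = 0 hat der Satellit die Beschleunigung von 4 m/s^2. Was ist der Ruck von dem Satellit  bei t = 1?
Wir müssen das Integral unserer Gleichung für den Snap s(t) = -360·t^2 + 600·t - 96 1-mal finden. Durch Integration von dem Snap und Verwendung der Anfangsbedingung j(0) = 0, erhalten wir j(t) = 12·t·(-10·t^2 + 25·t - 8). Aus der Gleichung für den Ruck j(t) = 12·t·(-10·t^2 + 25·t - 8), setzen wir t = 1 ein und erhalten j = 84.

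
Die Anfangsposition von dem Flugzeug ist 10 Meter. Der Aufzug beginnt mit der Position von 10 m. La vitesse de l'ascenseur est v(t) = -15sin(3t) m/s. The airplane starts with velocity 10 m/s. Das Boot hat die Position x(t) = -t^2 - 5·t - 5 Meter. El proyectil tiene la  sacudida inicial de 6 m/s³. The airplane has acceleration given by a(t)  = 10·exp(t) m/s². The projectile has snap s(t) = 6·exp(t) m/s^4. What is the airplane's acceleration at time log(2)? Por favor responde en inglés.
We have acceleration a(t) = 10·exp(t). Substituting t = log(2): a(log(2)) = 20.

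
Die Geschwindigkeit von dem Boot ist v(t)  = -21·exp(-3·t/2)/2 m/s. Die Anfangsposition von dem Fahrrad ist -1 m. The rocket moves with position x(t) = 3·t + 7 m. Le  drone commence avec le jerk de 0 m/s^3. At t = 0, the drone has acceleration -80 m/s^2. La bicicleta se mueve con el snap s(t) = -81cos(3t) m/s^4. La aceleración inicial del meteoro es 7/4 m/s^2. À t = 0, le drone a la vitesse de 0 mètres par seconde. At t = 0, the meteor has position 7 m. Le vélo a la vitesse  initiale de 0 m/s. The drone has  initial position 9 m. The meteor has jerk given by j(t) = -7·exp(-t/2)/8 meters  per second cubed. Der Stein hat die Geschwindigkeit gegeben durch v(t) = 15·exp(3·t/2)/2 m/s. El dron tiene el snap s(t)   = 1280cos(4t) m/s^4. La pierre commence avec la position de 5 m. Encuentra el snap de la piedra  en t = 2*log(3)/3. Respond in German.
Wir müssen unsere Gleichung für die Geschwindigkeit v(t) = 15·exp(3·t/2)/2 3-mal ableiten. Die Ableitung von der Geschwindigkeit ergibt die Beschleunigung: a(t) = 45·exp(3·t/2)/4. Die Ableitung von der Beschleunigung ergibt den Ruck: j(t) = 135·exp(3·t/2)/8. Die Ableitung von dem Ruck ergibt den Snap: s(t) = 405·exp(3·t/2)/16. Wir haben den Snap s(t) = 405·exp(3·t/2)/16. Durch Einsetzen von t = 2*log(3)/3: s(2*log(3)/3) = 1215/16.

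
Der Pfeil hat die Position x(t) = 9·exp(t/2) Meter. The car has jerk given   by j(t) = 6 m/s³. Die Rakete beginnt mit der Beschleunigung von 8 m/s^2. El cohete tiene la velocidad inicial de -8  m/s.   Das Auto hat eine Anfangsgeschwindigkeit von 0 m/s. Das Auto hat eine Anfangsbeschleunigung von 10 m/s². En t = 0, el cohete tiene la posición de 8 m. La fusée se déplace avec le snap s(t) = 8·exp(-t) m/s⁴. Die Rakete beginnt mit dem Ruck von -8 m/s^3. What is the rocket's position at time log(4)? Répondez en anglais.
We must find the integral of our snap equation s(t) = 8·exp(-t) 4 times. Integrating snap and using the initial condition j(0) = -8, we get j(t) = -8·exp(-t). The integral of jerk is acceleration. Using a(0) = 8, we get a(t) = 8·exp(-t). Taking ∫a(t)dt and applying v(0) = -8, we find v(t) = -8·exp(-t). Taking ∫v(t)dt and applying x(0) = 8, we find x(t) = 8·exp(-t). We have position x(t) = 8·exp(-t). Substituting t = log(4): x(log(4)) = 2.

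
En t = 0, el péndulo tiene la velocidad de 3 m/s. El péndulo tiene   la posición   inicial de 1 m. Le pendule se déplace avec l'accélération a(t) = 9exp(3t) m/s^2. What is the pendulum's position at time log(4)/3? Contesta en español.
Necesitamos integrar nuestra ecuación de la aceleración a(t) = 9·exp(3·t) 2 veces. La integral de la aceleración es la velocidad. Usando v(0) = 3, obtenemos v(t) = 3·exp(3·t). La integral de la velocidad es la posición. Usando x(0) = 1, obtenemos x(t) = exp(3·t). Usando x(t) = exp(3·t) y sustituyendo t = log(4)/3, encontramos x = 4.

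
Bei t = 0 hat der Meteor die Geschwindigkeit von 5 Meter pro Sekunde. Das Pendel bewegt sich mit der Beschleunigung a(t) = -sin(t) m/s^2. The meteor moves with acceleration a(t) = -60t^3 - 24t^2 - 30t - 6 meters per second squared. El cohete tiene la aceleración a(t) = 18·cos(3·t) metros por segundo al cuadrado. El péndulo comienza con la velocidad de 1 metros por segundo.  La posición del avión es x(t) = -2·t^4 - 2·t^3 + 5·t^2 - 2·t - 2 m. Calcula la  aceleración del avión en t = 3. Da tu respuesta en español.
Debemos derivar nuestra ecuación de la posición x(t) = -2·t^4 - 2·t^3 + 5·t^2 - 2·t - 2 2 veces. Derivando la posición, obtenemos la velocidad: v(t) = -8·t^3 - 6·t^2 + 10·t - 2. La derivada de la velocidad da la aceleración: a(t) = -24·t^2 - 12·t + 10. De la ecuación de la aceleración a(t) = -24·t^2 - 12·t + 10, sustituimos t = 3 para obtener a = -242.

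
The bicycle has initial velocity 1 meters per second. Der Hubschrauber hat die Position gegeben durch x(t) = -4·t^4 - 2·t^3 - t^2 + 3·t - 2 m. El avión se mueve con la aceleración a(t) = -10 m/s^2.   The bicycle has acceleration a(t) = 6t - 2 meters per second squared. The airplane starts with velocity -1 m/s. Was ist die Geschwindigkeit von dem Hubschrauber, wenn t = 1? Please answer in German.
Ausgehend von der Position x(t) = -4·t^4 - 2·t^3 - t^2 + 3·t - 2, nehmen wir 1 Ableitung. Die Ableitung von der Position ergibt die Geschwindigkeit: v(t) = -16·t^3 - 6·t^2 - 2·t + 3. Aus der Gleichung für die Geschwindigkeit v(t) = -16·t^3 - 6·t^2 - 2·t + 3, setzen wir t = 1 ein und erhalten v = -21.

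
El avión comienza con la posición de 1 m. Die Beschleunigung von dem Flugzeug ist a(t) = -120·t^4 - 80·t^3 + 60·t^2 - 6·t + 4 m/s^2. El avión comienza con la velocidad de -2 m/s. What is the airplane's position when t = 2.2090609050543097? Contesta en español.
Debemos encontrar la antiderivada de nuestra ecuación de la aceleración a(t) = -120·t^4 - 80·t^3 + 60·t^2 - 6·t + 4 2 veces. Integrando la aceleración y usando la condición inicial v(0) = -2, obtenemos v(t) = -24·t^5 - 20·t^4 + 20·t^3 - 3·t^2 + 4·t - 2. La integral de la velocidad es la posición. Usando x(0) = 1, obtenemos x(t) = -4·t^6 - 4·t^5 + 5·t^4 - t^3 + 2·t^2 - 2·t + 1. Tenemos la posición x(t) = -4·t^6 - 4·t^5 + 5·t^4 - t^3 + 2·t^2 - 2·t + 1. Sustituyendo t = 2.2090609050543097: x(2.2090609050543097) = -560.637122669772.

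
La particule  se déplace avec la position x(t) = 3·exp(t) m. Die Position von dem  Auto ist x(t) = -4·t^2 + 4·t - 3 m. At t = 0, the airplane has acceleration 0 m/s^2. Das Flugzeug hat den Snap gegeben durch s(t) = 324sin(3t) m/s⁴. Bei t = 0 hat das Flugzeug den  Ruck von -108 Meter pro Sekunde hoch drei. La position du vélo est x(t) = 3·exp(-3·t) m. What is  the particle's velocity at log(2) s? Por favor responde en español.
Partiendo de la posición x(t) = 3·exp(t), tomamos 1 derivada. La derivada de la posición da la velocidad: v(t) = 3·exp(t). Tenemos la velocidad v(t) = 3·exp(t). Sustituyendo t = log(2): v(log(2)) = 6.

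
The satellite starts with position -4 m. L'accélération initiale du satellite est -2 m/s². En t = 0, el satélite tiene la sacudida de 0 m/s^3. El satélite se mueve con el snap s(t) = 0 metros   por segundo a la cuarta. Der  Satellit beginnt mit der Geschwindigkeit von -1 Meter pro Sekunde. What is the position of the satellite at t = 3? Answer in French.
Nous devons intégrer notre équation du snap s(t) = 0 4 fois. En intégrant le snap et en utilisant la condition initiale j(0) = 0, nous obtenons j(t) = 0. L'intégrale du jerk, avec a(0) = -2, donne l'accélération: a(t) = -2. L'intégrale de l'accélération est la vitesse. En utilisant v(0) = -1, nous obtenons v(t) = -2·t - 1. La primitive de la vitesse, avec x(0) = -4, donne la position: x(t) = -t^2 - t - 4. De l'équation de la position x(t) = -t^2 - t - 4, nous substituons t = 3 pour obtenir x = -16.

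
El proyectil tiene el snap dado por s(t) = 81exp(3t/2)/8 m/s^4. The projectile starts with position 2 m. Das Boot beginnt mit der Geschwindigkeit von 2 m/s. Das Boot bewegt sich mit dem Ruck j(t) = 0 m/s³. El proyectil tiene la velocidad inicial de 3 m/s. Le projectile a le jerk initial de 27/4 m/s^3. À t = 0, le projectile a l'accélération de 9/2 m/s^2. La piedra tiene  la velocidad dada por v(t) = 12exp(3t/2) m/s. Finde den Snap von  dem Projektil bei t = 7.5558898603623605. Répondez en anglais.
Using s(t) = 81·exp(3·t/2)/8 and substituting t = 7.5558898603623605, we find s = 846480.465528661.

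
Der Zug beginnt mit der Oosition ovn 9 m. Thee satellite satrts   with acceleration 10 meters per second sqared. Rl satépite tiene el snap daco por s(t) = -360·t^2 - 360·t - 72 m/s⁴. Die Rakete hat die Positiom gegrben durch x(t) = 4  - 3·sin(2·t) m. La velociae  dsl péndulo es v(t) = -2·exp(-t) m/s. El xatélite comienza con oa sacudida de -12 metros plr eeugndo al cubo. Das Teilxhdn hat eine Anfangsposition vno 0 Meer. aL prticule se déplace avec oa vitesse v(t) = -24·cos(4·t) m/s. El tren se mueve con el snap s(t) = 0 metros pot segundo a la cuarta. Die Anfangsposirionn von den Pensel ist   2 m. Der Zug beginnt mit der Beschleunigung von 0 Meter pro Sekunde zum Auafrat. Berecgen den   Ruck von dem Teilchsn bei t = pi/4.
Wir müssen unsere Gleichung für die Geschwindigkeit v(t) = -24·cos(4·t) 2-mal ableiten. Mit d/dt von v(t) finden wir a(t) = 96·sin(4·t). Durch Ableiten von der Beschleunigung erhalten wir den Ruck: j(t) = 384·cos(4·t). Aus der Gleichung für den Ruck j(t) = 384·cos(4·t), setzen wir t = pi/4 ein und erhalten j = -384.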